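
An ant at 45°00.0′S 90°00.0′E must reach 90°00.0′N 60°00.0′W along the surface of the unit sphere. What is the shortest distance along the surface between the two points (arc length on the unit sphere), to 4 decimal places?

2.3562

In radians: φ₁ = -0.7854, φ₂ = 1.5708, Δλ = -150.000° = -2.6180 rad.
Haversine: a = sin²(Δφ/2) + cos φ₁ cos φ₂ sin²(Δλ/2) = 0.8536 + (0.7071)(0.0000)(0.9330) = 0.85355.
Central angle c = 2·arcsin(√a) = 2.35619 rad.
On the unit sphere the arc length equals the central angle: 2.3562.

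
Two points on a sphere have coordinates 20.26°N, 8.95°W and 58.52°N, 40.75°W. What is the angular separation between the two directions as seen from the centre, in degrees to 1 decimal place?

44.6°

In radians: φ₁ = 0.3536, φ₂ = 1.0214, Δλ = -31.800° = -0.5550 rad.
cos c = sin φ₁ sin φ₂ + cos φ₁ cos φ₂ cos Δλ = (0.3463)(0.8528) + (0.9381)(0.5222)(0.8499) = 0.71167,
so c = arccos(0.71167) = 0.77892 rad.
So the angular separation is 44.6°.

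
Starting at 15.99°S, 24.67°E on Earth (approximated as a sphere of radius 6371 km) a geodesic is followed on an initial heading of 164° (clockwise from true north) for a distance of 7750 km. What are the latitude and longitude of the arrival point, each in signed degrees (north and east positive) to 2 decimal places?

Angular distance δ = d/R = 7750/6371 = 1.21645 rad; initial bearing θ = 2.8623 rad.
sin φ₂ = sin φ₁ cos δ + cos φ₁ sin δ cos θ = (-0.2755)(0.3470) + (0.9613)(0.9379)(-0.9613) = -0.9622, so φ₂ = -74.21°.
Δλ = atan2(sin θ sin δ cos φ₁, cos δ − sin φ₁ sin φ₂) = atan2(0.2485, 0.0819) = 71.758°.
λ₂ = 24.670° + 71.758° = 96.43°.

-74.21°, 96.43°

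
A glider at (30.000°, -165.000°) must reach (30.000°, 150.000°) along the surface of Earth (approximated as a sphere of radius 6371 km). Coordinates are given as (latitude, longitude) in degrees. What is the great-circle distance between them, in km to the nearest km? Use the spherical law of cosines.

Let φ₁ = 0.5236 rad, φ₂ = 0.5236 rad, and Δλ = -0.7854 rad.
cos c = sin φ₁ sin φ₂ + cos φ₁ cos φ₂ cos Δλ = (0.5000)(0.5000) + (0.8660)(0.8660)(0.7071) = 0.78033,
so c = arccos(0.78033) = 0.67560 rad.
Distance = R·c = 6371 × 0.6756 ≈ 4304 km.

4304 km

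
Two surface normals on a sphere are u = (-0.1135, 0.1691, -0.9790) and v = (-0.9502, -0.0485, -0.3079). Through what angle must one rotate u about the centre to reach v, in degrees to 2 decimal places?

66.35°

u·v = 0.4011; |u| = 1.0000, |v| = 1.0000.
cos θ = (u·v)/(|u||v|) = 0.4011, so θ = 66.35°.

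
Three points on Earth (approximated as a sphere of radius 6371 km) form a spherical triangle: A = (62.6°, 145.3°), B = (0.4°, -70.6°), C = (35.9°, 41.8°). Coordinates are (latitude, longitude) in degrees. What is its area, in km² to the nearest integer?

Side lengths (central angles): a = 1.8803, b = 1.1223, c = 1.9461 rad; semiperimeter s = 2.4744.
By l'Huilier's theorem, tan(E/4) = √[tan(s/2) tan((s−a)/2) tan((s−b)/2) tan((s−c)/2)], giving spherical excess E = 1.6504 rad.
Area = E·R² = 1.6504 × (6371)² ≈ 66988826 km².

66988826 km²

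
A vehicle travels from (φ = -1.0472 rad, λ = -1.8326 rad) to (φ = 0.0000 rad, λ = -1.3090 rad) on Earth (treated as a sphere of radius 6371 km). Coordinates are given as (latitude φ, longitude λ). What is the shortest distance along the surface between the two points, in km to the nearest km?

7154 km

With latitudes φ₁ = -60.000°, φ₂ = 0.000° and longitude difference Δλ = 30.000°:
cos c = sin φ₁ sin φ₂ + cos φ₁ cos φ₂ cos Δλ = (-0.8660)(0.0000) + (0.5000)(1.0000)(0.8660) = 0.43301,
so c = arccos(0.43301) = 1.12297 rad.
Distance = R·c = 6371 × 1.1230 ≈ 7154 km.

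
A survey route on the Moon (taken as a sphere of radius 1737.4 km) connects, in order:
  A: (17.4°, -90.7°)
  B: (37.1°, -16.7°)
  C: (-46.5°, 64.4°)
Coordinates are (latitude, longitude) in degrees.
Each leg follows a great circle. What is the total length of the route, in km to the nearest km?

5388 km

Leg A→B: central angle 1.1700 rad, distance 2032.7 km.
Leg B→C: central angle 1.9312 rad, distance 3355.2 km.
Total: 2032.7 + 3355.2 ≈ 5388 km.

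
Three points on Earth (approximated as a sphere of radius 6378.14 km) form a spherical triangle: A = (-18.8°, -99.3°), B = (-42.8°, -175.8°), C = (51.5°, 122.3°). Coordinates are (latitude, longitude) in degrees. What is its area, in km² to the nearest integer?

Side lengths (central angles): a = 1.8929, b = 2.3363, c = 1.1798 rad; semiperimeter s = 2.7045.
By l'Huilier's theorem, tan(E/4) = √[tan(s/2) tan((s−a)/2) tan((s−b)/2) tan((s−c)/2)], giving spherical excess E = 2.1218 rad.
Area = E·R² = 2.1218 × (6378.14)² ≈ 86317346 km².

86317346 km²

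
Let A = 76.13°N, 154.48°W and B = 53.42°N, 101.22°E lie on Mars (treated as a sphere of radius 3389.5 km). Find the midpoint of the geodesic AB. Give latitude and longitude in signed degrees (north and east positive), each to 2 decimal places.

71.75°, 124.62°

Central angle δ = 0.7313 rad. Interpolating on the sphere with fraction f = 0.5:
P = [sin((1−f)δ)·A + sin(fδ)·B] / sin δ = 0.5354·A + 0.5354·B in Cartesian coordinates,
giving P = (-0.1779, 0.2577, 0.9497), i.e. latitude 71.75°, longitude 124.62°.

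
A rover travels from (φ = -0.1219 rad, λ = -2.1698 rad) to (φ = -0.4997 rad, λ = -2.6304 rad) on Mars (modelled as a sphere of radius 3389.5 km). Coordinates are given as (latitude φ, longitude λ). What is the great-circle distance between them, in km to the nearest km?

1952 km

With latitudes φ₁ = -6.984°, φ₂ = -28.631° and longitude difference Δλ = -26.390°:
Haversine: a = sin²(Δφ/2) + cos φ₁ cos φ₂ sin²(Δλ/2) = 0.0353 + (0.9926)(0.8777)(0.0521) = 0.08066.
Central angle c = 2·arcsin(√a) = 0.57593 rad.
Distance = R·c = 3389.5 × 0.5759 ≈ 1952 km.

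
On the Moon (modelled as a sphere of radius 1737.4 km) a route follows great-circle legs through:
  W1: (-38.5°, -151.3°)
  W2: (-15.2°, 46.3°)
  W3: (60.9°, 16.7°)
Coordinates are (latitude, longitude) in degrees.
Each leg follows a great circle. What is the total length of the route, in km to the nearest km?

Leg W1→W2: central angle 2.1612 rad, distance 3754.8 km.
Leg W2→W3: central angle 1.3908 rad, distance 2416.5 km.
Total: 3754.8 + 2416.5 ≈ 6171 km.

6171 km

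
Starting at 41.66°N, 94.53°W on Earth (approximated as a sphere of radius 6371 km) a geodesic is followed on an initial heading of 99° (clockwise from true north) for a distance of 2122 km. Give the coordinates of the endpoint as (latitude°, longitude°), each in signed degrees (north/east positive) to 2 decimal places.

36.15°, -70.96°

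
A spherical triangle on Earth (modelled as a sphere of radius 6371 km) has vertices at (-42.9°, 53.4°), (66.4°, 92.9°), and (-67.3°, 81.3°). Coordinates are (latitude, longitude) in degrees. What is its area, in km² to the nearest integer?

27051095 km²

Side lengths (central angles): a = 2.3379, b = 0.4995, c = 1.9796 rad; semiperimeter s = 2.4085.
By l'Huilier's theorem, tan(E/4) = √[tan(s/2) tan((s−a)/2) tan((s−b)/2) tan((s−c)/2)], giving spherical excess E = 0.6665 rad.
Area = E·R² = 0.6665 × (6371)² ≈ 27051095 km².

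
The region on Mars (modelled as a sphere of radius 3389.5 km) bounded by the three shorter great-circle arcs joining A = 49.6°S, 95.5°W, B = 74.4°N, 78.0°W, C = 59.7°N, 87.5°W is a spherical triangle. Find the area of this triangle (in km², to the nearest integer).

Side lengths (central angles): a = 0.2638, b = 1.9110, c = 2.1740 rad; semiperimeter s = 2.1744.
By l'Huilier's theorem, tan(E/4) = √[tan(s/2) tan((s−a)/2) tan((s−b)/2) tan((s−c)/2)], giving spherical excess E = 0.0347 rad.
Area = E·R² = 0.0347 × (3389.5)² ≈ 398702 km².

398702 km²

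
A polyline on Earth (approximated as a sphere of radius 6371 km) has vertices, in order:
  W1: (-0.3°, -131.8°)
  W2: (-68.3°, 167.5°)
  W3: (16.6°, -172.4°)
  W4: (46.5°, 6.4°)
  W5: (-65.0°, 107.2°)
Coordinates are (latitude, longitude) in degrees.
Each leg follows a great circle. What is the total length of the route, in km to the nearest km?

46448 km

Leg W1→W2: central angle 1.3839 rad, distance 8816.8 km.
Leg W2→W3: central angle 1.5034 rad, distance 9578.4 km.
Leg W3→W4: central angle 2.0401 rad, distance 12997.7 km.
Leg W4→W5: central angle 2.3630 rad, distance 15054.9 km.
Total: 8816.8 + 9578.4 + 12997.7 + 15054.9 ≈ 46448 km.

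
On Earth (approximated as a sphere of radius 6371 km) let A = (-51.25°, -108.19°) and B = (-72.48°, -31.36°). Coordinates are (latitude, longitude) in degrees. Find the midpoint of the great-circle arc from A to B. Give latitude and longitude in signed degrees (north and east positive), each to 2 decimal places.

-66.50°, -85.31°

The central angle between A and B is δ = 0.6655 rad.
With f = 0.5, the slerp weights are sin((1−f)δ)/sin δ = 0.5290 and sin(fδ)/sin δ = 0.5290.
Weighted sum of the unit vectors: (0.5290)·(-0.1954,-0.5946,-0.7799) + (0.5290)·(0.2571,-0.1567,-0.9536) = (0.0326, -0.3975, -0.9170).
Converting back: φ = atan2(z, √(x²+y²)) = -66.50°, λ = atan2(y, x) = -85.31°.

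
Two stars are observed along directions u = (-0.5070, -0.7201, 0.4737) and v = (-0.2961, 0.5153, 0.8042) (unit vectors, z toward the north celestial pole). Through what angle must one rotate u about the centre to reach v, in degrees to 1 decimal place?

80.8°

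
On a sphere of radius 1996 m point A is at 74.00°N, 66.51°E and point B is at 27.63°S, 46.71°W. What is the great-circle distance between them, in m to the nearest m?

4279 m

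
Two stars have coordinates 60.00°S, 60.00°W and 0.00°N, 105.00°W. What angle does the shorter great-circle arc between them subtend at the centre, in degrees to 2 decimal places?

In radians: φ₁ = -1.0472, φ₂ = 0.0000, Δλ = -45.000° = -0.7854 rad.
cos c = sin φ₁ sin φ₂ + cos φ₁ cos φ₂ cos Δλ = (-0.8660)(0.0000) + (0.5000)(1.0000)(0.7071) = 0.35355,
so c = arccos(0.35355) = 1.20943 rad.
So the angular separation is 69.30°.

69.30°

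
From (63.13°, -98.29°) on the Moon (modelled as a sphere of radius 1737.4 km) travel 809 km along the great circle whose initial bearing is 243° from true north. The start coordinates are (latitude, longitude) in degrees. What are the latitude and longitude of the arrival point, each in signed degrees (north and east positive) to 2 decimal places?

Angular distance δ = d/R = 809/1737.4 = 0.46564 rad; initial bearing θ = 4.2412 rad.
sin φ₂ = sin φ₁ cos δ + cos φ₁ sin δ cos θ = (0.8920)(0.8935) + (0.4520)(0.4490)(-0.4540) = 0.7049, so φ₂ = 44.82°.
Δλ = atan2(sin θ sin δ cos φ₁, cos δ − sin φ₁ sin φ₂) = atan2(-0.1808, 0.2647) = -34.336°.
λ₂ = -98.290° − 34.336° = -132.63°.

44.82°, -132.63°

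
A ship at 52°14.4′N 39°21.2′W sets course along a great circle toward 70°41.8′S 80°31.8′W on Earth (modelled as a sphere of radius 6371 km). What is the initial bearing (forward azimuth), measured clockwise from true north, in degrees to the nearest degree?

196°

With φ₁ = 0.9118, φ₂ = -1.2339, Δλ = -0.7187 rad, the forward-azimuth formula gives
θ = atan2( sin Δλ cos φ₂ , cos φ₁ sin φ₂ − sin φ₁ cos φ₂ cos Δλ ) = atan2(-0.2176, -0.7746) = -164.31°.
Adding 360° brings this into [0°, 360°): 196°.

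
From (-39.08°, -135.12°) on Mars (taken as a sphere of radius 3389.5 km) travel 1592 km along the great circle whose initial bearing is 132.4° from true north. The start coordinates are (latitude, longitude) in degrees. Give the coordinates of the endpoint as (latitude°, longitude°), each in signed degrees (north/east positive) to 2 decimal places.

-53.04°, -101.35°

Angular distance δ = d/R = 1592/3389.5 = 0.46969 rad; initial bearing θ = 2.3108 rad.
sin φ₂ = sin φ₁ cos δ + cos φ₁ sin δ cos θ = (-0.6304)(0.8917) + (0.7763)(0.4526)(-0.6743) = -0.7991, so φ₂ = -53.04°.
Δλ = atan2(sin θ sin δ cos φ₁, cos δ − sin φ₁ sin φ₂) = atan2(0.2595, 0.3880) = 33.771°.
λ₂ = -135.120° + 33.771° = -101.35°.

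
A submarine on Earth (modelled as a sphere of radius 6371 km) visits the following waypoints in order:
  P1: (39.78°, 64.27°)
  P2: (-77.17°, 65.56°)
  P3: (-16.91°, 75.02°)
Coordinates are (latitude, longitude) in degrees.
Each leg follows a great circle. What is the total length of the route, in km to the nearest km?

Leg P1→P2: central angle 2.0412 rad, distance 13004.6 km.
Leg P2→P3: central angle 1.0551 rad, distance 6721.8 km.
Total: 13004.6 + 6721.8 ≈ 19726 km.

19726 km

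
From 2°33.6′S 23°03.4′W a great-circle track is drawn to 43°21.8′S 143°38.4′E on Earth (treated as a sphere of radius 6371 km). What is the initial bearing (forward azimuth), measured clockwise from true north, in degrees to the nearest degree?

167°

With φ₁ = -0.0447, φ₂ = -0.7568, Δλ = 2.9094 rad, the forward-azimuth formula gives
θ = atan2( sin Δλ cos φ₂ , cos φ₁ sin φ₂ − sin φ₁ cos φ₂ cos Δλ ) = atan2(0.1673, -0.7175) = 166.88°.
So the initial bearing is 167°.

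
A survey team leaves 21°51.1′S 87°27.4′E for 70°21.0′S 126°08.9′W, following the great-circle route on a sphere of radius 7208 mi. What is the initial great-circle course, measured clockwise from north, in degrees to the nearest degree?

169°

Δλ = 146.395° = 2.5551 rad.
y = sin Δλ · cos φ₂ = (0.5535)(0.3363) = 0.1861
x = cos φ₁ sin φ₂ − sin φ₁ cos φ₂ cos Δλ = (0.9282)(-0.9418) − (-0.3722)(0.3363)(-0.8329) = -0.9783
θ = atan2(y, x) = 169.23°, so the bearing is 169°.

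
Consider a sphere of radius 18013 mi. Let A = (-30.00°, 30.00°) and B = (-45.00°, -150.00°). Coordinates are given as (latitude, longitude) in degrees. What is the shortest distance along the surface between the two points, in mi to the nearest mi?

Let φ₁ = -0.5236 rad, φ₂ = -0.7854 rad, and Δλ = -3.1416 rad.
Haversine: a = sin²(Δφ/2) + cos φ₁ cos φ₂ sin²(Δλ/2) = 0.0170 + (0.8660)(0.7071)(1.0000) = 0.62941.
Central angle c = 2·arcsin(√a) = 1.83260 rad.
Distance = R·c = 18013 × 1.8326 ≈ 33011 mi.

33011 mi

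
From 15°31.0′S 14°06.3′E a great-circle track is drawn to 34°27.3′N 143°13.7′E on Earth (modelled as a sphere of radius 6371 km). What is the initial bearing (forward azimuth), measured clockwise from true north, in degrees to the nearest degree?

58°

With φ₁ = -0.2708, φ₂ = 0.6014, Δλ = 2.2536 rad, the forward-azimuth formula gives
θ = atan2( sin Δλ cos φ₂ , cos φ₁ sin φ₂ − sin φ₁ cos φ₂ cos Δλ ) = atan2(0.6397, 0.4059) = 57.60°.
So the initial bearing is 58°.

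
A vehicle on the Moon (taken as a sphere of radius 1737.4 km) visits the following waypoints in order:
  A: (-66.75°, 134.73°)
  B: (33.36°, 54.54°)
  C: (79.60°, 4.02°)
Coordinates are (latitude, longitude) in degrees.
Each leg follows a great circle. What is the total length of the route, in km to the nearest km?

5068 km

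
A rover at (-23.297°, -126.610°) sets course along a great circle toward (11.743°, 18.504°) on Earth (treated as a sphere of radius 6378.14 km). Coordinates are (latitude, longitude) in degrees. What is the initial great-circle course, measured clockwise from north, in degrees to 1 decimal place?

103.1°

With φ₁ = -0.4066, φ₂ = 0.2050, Δλ = 2.5327 rad, the forward-azimuth formula gives
θ = atan2( sin Δλ cos φ₂ , cos φ₁ sin φ₂ − sin φ₁ cos φ₂ cos Δλ ) = atan2(0.5600, -0.1307) = 103.14°.
So the initial bearing is 103.1°.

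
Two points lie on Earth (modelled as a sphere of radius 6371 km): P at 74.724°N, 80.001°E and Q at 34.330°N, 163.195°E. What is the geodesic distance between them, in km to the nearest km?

6145 km

In radians: φ₁ = 1.3042, φ₂ = 0.5992, Δλ = 83.194° = 1.4520 rad.
cos c = sin φ₁ sin φ₂ + cos φ₁ cos φ₂ cos Δλ = (0.9647)(0.5640) + (0.2635)(0.8258)(0.1185) = 0.56982,
so c = arccos(0.56982) = 0.96451 rad.
Distance = R·c = 6371 × 0.9645 ≈ 6145 km.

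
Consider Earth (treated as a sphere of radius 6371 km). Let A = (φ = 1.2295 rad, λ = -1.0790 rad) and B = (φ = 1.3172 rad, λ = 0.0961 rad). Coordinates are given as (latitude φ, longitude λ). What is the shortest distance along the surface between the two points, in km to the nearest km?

In radians: φ₁ = 1.2295, φ₂ = 1.3172, Δλ = 67.328° = 1.1751 rad.
cos c = sin φ₁ sin φ₂ + cos φ₁ cos φ₂ cos Δλ = (0.9423)(0.9680) + (0.3347)(0.2509)(0.3855) = 0.94455,
so c = arccos(0.94455) = 0.33457 rad.
Distance = R·c = 6371 × 0.3346 ≈ 2132 km.

2132 km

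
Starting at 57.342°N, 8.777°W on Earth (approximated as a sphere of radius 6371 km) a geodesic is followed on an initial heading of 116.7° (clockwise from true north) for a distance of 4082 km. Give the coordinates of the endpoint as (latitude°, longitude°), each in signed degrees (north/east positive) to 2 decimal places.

32.00°, 30.25°

Angular distance δ = d/R = 4082/6371 = 0.64072 rad; initial bearing θ = 2.0368 rad.
sin φ₂ = sin φ₁ cos δ + cos φ₁ sin δ cos θ = (0.8419)(0.8017) + (0.5396)(0.5978)(-0.4493) = 0.5300, so φ₂ = 32.00°.
Δλ = atan2(sin θ sin δ cos φ₁, cos δ − sin φ₁ sin φ₂) = atan2(0.2882, 0.3555) = 39.032°.
λ₂ = -8.777° + 39.032° = 30.25°.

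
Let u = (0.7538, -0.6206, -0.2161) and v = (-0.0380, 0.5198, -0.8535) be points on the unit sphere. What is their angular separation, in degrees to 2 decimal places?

99.60°

u·v = -0.1668; |u| = 1.0000, |v| = 1.0000.
cos θ = (u·v)/(|u||v|) = -0.1668, so θ = 99.60°.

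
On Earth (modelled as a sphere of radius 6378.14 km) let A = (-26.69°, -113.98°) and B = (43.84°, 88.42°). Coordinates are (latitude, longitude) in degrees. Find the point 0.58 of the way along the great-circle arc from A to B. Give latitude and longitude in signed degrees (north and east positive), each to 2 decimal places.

Central angle δ = 2.7067 rad. Interpolating on the sphere with fraction f = 0.58:
P = [sin((1−f)δ)·A + sin(fδ)·B] / sin δ = 2.1535·A + 2.3735·B in Cartesian coordinates,
giving P = (-0.7347, -0.0467, 0.6767), i.e. latitude 42.59°, longitude -176.37°.

42.59°, -176.37°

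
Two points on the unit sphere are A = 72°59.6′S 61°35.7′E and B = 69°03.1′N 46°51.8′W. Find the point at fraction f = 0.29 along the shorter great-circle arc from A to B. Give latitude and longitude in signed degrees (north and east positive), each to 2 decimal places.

-35.12°, 9.60°

Central angle δ = 2.7549 rad. Interpolating on the sphere with fraction f = 0.29:
P = [sin((1−f)δ)·A + sin(fδ)·B] / sin δ = 2.4575·A + 1.9003·B in Cartesian coordinates,
giving P = (0.8065, 0.1365, -0.5753), i.e. latitude -35.12°, longitude 9.60°.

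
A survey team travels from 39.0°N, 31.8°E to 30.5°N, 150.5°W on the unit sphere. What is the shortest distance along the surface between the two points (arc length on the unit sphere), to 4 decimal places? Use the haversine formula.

1.9280

Let φ₁ = 0.6807 rad, φ₂ = 0.5323 rad, and Δλ = 3.1015 rad.
Haversine: a = sin²(Δφ/2) + cos φ₁ cos φ₂ sin²(Δλ/2) = 0.0055 + (0.7771)(0.8616)(0.9996) = 0.67483.
Central angle c = 2·arcsin(√a) = 1.92801 rad.
On the unit sphere the arc length equals the central angle: 1.9280.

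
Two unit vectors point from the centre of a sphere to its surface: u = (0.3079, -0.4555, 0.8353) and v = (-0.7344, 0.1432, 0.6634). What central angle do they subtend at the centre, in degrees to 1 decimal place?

u·v = 0.2628; |u| = 1.0000, |v| = 1.0000.
cos θ = (u·v)/(|u||v|) = 0.2628, so θ = 74.8°.

74.8°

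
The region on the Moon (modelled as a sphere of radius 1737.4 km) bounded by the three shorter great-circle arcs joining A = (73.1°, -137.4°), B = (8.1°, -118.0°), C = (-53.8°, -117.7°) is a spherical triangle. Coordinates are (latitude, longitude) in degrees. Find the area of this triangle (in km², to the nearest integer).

391982 km²

Side lengths (central angles): a = 1.0804, b = 2.2274, c = 1.1524 rad; semiperimeter s = 2.2301.
By l'Huilier's theorem, tan(E/4) = √[tan(s/2) tan((s−a)/2) tan((s−b)/2) tan((s−c)/2)], giving spherical excess E = 0.1299 rad.
Area = E·R² = 0.1299 × (1737.4)² ≈ 391982 km².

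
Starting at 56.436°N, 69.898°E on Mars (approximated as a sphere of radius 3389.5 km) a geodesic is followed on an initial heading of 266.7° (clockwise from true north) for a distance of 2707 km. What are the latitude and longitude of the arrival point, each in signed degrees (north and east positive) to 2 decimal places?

33.96°, 10.33°

Angular distance δ = d/R = 2707/3389.5 = 0.79864 rad; initial bearing θ = 4.6548 rad.
sin φ₂ = sin φ₁ cos δ + cos φ₁ sin δ cos θ = (0.8333)(0.6977) + (0.5529)(0.7164)(-0.0576) = 0.5586, so φ₂ = 33.96°.
Δλ = atan2(sin θ sin δ cos φ₁, cos δ − sin φ₁ sin φ₂) = atan2(-0.3954, 0.2323) = -59.572°.
λ₂ = 69.898° − 59.572° = 10.33°.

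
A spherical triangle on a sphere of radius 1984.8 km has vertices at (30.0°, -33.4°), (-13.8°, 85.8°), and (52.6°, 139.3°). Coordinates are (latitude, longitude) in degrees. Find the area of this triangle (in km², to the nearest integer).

8080113 km²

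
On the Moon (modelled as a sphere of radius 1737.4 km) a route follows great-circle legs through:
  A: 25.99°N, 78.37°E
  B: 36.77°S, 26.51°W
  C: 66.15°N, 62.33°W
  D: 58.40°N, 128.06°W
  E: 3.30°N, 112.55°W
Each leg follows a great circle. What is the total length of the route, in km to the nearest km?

Leg A→B: central angle 2.0344 rad, distance 3534.7 km.
Leg B→C: central angle 1.8596 rad, distance 3231.0 km.
Leg C→D: central angle 0.5235 rad, distance 909.5 km.
Leg D→E: central angle 0.9847 rad, distance 1710.9 km.
Total: 3534.7 + 3231.0 + 909.5 + 1710.9 ≈ 9386 km.

9386 km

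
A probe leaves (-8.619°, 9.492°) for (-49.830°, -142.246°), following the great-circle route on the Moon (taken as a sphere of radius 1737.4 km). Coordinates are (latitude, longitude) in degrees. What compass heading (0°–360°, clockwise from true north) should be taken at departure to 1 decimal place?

200.0°

With φ₁ = -0.1504, φ₂ = -0.8697, Δλ = -2.6483 rad, the forward-azimuth formula gives
θ = atan2( sin Δλ cos φ₂ , cos φ₁ sin φ₂ − sin φ₁ cos φ₂ cos Δλ ) = atan2(-0.3054, -0.8407) = -160.03°.
Adding 360° brings this into [0°, 360°): 200.0°.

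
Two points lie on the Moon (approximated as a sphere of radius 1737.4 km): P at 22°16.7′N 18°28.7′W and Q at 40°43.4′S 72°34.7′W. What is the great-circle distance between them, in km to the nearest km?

2443 km

In radians: φ₁ = 0.3888, φ₂ = -0.7108, Δλ = -54.100° = -0.9442 rad.
Haversine: a = sin²(Δφ/2) + cos φ₁ cos φ₂ sin²(Δλ/2) = 0.2730 + (0.9254)(0.7579)(0.2068) = 0.41806.
Central angle c = 2·arcsin(√a) = 1.40616 rad.
Distance = R·c = 1737.4 × 1.4062 ≈ 2443 km.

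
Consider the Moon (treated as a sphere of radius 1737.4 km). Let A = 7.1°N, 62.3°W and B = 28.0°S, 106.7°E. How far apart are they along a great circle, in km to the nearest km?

4750 km

Let φ₁ = 0.1239 rad, φ₂ = -0.4887 rad, and Δλ = 2.9496 rad.
cos c = sin φ₁ sin φ₂ + cos φ₁ cos φ₂ cos Δλ = (0.1236)(-0.4695) + (0.9923)(0.8829)(-0.9816) = -0.91811,
so c = arccos(-0.91811) = 2.73407 rad.
Distance = R·c = 1737.4 × 2.7341 ≈ 4750 km.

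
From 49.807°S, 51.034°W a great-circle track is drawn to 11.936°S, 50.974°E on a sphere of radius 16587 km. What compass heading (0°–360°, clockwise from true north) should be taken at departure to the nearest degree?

With φ₁ = -0.8693, φ₂ = -0.2083, Δλ = 1.7804 rad, the forward-azimuth formula gives
θ = atan2( sin Δλ cos φ₂ , cos φ₁ sin φ₂ − sin φ₁ cos φ₂ cos Δλ ) = atan2(0.9570, -0.2890) = 106.80°.
So the initial bearing is 107°.

107°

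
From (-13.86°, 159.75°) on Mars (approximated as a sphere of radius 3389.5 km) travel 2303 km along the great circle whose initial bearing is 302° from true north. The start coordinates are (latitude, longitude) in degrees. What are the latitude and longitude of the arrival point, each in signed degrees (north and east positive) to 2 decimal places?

7.87°, 127.21°

Angular distance δ = d/R = 2303/3389.5 = 0.67945 rad; initial bearing θ = 5.2709 rad.
sin φ₂ = sin φ₁ cos δ + cos φ₁ sin δ cos θ = (-0.2396)(0.7779) + (0.9709)(0.6284)(0.5299) = 0.1369, so φ₂ = 7.87°.
Δλ = atan2(sin θ sin δ cos φ₁, cos δ − sin φ₁ sin φ₂) = atan2(-0.5174, 0.8107) = -32.544°.
λ₂ = 159.750° − 32.544° = 127.21°.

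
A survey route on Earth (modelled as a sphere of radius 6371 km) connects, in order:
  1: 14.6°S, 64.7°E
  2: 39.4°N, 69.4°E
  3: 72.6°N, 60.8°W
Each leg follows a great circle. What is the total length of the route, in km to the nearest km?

13011 km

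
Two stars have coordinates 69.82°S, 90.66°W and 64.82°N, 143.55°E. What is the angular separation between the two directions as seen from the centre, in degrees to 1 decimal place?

159.3°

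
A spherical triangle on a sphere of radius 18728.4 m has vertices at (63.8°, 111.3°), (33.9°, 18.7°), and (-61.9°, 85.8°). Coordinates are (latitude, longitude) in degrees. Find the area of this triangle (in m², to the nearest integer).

Side lengths (central angles): a = 1.9176, b = 2.2191, c = 1.0658 rad; semiperimeter s = 2.6012.
By l'Huilier's theorem, tan(E/4) = √[tan(s/2) tan((s−a)/2) tan((s−b)/2) tan((s−c)/2)], giving spherical excess E = 1.8216 rad.
Area = E·R² = 1.8216 × (18728.4)² ≈ 638941841 m².

638941841 m²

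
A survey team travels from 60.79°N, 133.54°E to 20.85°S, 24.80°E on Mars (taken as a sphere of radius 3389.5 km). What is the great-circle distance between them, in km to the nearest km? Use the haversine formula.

In radians: φ₁ = 1.0610, φ₂ = -0.3639, Δλ = -108.740° = -1.8979 rad.
Haversine: a = sin²(Δφ/2) + cos φ₁ cos φ₂ sin²(Δλ/2) = 0.4273 + (0.4880)(0.9345)(0.6606) = 0.72859.
Central angle c = 2·arcsin(√a) = 2.04562 rad.
Distance = R·c = 3389.5 × 2.0456 ≈ 6934 km.

6934 km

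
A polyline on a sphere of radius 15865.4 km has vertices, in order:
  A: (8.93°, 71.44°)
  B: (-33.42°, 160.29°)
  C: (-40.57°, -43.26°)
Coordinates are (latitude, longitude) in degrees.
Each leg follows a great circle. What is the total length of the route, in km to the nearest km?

54505 km

Leg A→B: central angle 1.6398 rad, distance 26016.0 km.
Leg B→C: central angle 1.7957 rad, distance 28489.3 km.
Total: 26016.0 + 28489.3 ≈ 54505 km.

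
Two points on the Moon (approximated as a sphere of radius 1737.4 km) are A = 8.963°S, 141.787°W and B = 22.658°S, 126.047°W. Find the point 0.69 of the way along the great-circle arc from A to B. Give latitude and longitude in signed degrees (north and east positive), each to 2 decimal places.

The central angle between A and B is δ = 0.3557 rad.
With f = 0.69, the slerp weights are sin((1−f)δ)/sin δ = 0.3160 and sin(fδ)/sin δ = 0.6977.
Weighted sum of the unit vectors: (0.3160)·(-0.7761,-0.6110,-0.1558) + (0.6977)·(-0.5430,-0.7461,-0.3852) = (-0.6241, -0.7137, -0.3180).
Converting back: φ = atan2(z, √(x²+y²)) = -18.54°, λ = atan2(y, x) = -131.17°.

-18.54°, -131.17°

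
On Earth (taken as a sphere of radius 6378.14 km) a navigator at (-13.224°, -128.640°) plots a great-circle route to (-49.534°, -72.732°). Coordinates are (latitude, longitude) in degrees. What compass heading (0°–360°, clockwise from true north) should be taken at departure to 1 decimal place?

With φ₁ = -0.2308, φ₂ = -0.8645, Δλ = 0.9758 rad, the forward-azimuth formula gives
θ = atan2( sin Δλ cos φ₂ , cos φ₁ sin φ₂ − sin φ₁ cos φ₂ cos Δλ ) = atan2(0.5375, -0.6574) = 140.73°.
So the initial bearing is 140.7°.

140.7°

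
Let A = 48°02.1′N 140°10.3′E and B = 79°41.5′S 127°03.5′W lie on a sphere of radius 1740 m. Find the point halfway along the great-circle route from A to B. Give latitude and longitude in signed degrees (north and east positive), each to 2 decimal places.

-19.36°, 155.32°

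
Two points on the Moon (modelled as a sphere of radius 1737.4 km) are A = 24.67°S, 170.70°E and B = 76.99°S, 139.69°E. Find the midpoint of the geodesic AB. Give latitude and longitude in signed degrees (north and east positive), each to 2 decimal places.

-51.48°, 164.69°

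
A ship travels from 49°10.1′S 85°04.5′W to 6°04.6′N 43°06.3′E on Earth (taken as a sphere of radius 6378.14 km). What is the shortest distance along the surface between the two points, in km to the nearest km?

Let φ₁ = -0.8581 rad, φ₂ = 0.1061 rad, and Δλ = 2.2372 rad.
cos c = sin φ₁ sin φ₂ + cos φ₁ cos φ₂ cos Δλ = (-0.7566)(0.1059) + (0.6538)(0.9944)(-0.6181) = -0.48199,
so c = arccos(-0.48199) = 2.07372 rad.
Distance = R·c = 6378.14 × 2.0737 ≈ 13226 km.

13226 km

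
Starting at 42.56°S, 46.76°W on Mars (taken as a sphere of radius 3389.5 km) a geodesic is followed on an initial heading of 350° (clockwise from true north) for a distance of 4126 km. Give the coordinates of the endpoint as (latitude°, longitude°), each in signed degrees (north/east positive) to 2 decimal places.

Angular distance δ = d/R = 4126/3389.5 = 1.21729 rad; initial bearing θ = 6.1087 rad.
sin φ₂ = sin φ₁ cos δ + cos φ₁ sin δ cos θ = (-0.6764)(0.3462) + (0.7366)(0.9382)(0.9848) = 0.4464, so φ₂ = 26.51°.
Δλ = atan2(sin θ sin δ cos φ₁, cos δ − sin φ₁ sin φ₂) = atan2(-0.1200, 0.6481) = -10.489°.
λ₂ = -46.760° − 10.489° = -57.25°.

26.51°, -57.25°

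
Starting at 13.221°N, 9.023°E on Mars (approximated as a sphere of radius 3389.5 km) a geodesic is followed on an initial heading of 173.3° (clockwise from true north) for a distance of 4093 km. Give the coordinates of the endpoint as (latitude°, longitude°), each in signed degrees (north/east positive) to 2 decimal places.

-55.34°, 20.08°

Angular distance δ = d/R = 4093/3389.5 = 1.20755 rad; initial bearing θ = 3.0247 rad.
sin φ₂ = sin φ₁ cos δ + cos φ₁ sin δ cos θ = (0.2287)(0.3553) + (0.9735)(0.9347)(-0.9932) = -0.8225, so φ₂ = -55.34°.
Δλ = atan2(sin θ sin δ cos φ₁, cos δ − sin φ₁ sin φ₂) = atan2(0.1062, 0.5434) = 11.055°.
λ₂ = 9.023° + 11.055° = 20.08°.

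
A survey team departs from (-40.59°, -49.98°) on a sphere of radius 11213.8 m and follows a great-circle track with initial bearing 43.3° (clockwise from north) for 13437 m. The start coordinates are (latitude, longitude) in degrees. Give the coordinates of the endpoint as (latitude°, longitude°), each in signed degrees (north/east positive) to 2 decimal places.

Angular distance δ = d/R = 13437/11213.8 = 1.19826 rad; initial bearing θ = 0.7557 rad.
sin φ₂ = sin φ₁ cos δ + cos φ₁ sin δ cos θ = (-0.6506)(0.3640) + (0.7594)(0.9314)(0.7278) = 0.2779, so φ₂ = 16.14°.
Δλ = atan2(sin θ sin δ cos φ₁, cos δ − sin φ₁ sin φ₂) = atan2(0.4851, 0.5448) = 41.680°.
λ₂ = -49.980° + 41.680° = -8.30°.

16.14°, -8.30°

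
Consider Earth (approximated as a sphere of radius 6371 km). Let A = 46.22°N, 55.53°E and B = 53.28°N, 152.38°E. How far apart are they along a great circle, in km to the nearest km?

In radians: φ₁ = 0.8067, φ₂ = 0.9299, Δλ = 96.850° = 1.6904 rad.
cos c = sin φ₁ sin φ₂ + cos φ₁ cos φ₂ cos Δλ = (0.7220)(0.8016) + (0.6919)(0.5979)(-0.1193) = 0.52939,
so c = arccos(0.52939) = 1.01291 rad.
Distance = R·c = 6371 × 1.0129 ≈ 6453 km.

6453 km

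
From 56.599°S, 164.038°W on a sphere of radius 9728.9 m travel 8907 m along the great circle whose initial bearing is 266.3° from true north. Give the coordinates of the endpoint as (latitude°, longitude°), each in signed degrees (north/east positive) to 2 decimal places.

Angular distance δ = d/R = 8907/9728.9 = 0.91552 rad; initial bearing θ = 4.6478 rad.
sin φ₂ = sin φ₁ cos δ + cos φ₁ sin δ cos θ = (-0.8348)(0.6094) + (0.5505)(0.7929)(-0.0645) = -0.5369, so φ₂ = -32.47°.
Δλ = atan2(sin θ sin δ cos φ₁, cos δ − sin φ₁ sin φ₂) = atan2(-0.4356, 0.1612) = -69.696°.
λ₂ = -164.038° − 69.696° = -233.73° → 126.27° after wrapping to (−180°, 180°].

-32.47°, 126.27°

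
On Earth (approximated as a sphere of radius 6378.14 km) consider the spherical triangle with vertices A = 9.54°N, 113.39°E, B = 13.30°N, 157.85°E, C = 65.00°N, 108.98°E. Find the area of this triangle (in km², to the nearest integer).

16389948 km²

Side lengths (central angles): a = 1.0713, b = 0.9695, c = 0.7625 rad; semiperimeter s = 1.4016.
By l'Huilier's theorem, tan(E/4) = √[tan(s/2) tan((s−a)/2) tan((s−b)/2) tan((s−c)/2)], giving spherical excess E = 0.4029 rad.
Area = E·R² = 0.4029 × (6378.14)² ≈ 16389948 km².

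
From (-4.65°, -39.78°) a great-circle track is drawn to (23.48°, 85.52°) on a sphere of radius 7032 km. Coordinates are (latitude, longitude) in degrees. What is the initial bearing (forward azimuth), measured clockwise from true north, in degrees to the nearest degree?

65°

With φ₁ = -0.0812, φ₂ = 0.4098, Δλ = 2.1869 rad, the forward-azimuth formula gives
θ = atan2( sin Δλ cos φ₂ , cos φ₁ sin φ₂ − sin φ₁ cos φ₂ cos Δλ ) = atan2(0.7486, 0.3542) = 64.68°.
So the initial bearing is 65°.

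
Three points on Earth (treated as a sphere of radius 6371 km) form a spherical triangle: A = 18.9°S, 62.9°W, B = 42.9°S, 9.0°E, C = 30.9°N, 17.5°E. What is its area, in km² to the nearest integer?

Side lengths (central angles): a = 1.2952, b = 1.6018, c = 1.1199 rad; semiperimeter s = 2.0084.
By l'Huilier's theorem, tan(E/4) = √[tan(s/2) tan((s−a)/2) tan((s−b)/2) tan((s−c)/2)], giving spherical excess E = 0.9412 rad.
Area = E·R² = 0.9412 × (6371)² ≈ 38202275 km².

38202275 km²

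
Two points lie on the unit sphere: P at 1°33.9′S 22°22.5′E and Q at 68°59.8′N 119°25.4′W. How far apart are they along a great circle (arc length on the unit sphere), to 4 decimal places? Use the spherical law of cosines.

In radians: φ₁ = -0.0273, φ₂ = 1.2042, Δλ = -141.798° = -2.4748 rad.
cos c = sin φ₁ sin φ₂ + cos φ₁ cos φ₂ cos Δλ = (-0.0273)(0.9336) + (0.9996)(0.3584)(-0.7858) = -0.30705,
so c = arccos(-0.30705) = 1.88289 rad.
On the unit sphere the arc length equals the central angle: 1.8829.

1.8829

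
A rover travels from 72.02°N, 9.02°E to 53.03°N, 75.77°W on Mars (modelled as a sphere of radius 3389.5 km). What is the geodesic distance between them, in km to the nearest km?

2309 km

Let φ₁ = 1.2570 rad, φ₂ = 0.9255 rad, and Δλ = -1.4799 rad.
Haversine: a = sin²(Δφ/2) + cos φ₁ cos φ₂ sin²(Δλ/2) = 0.0272 + (0.3087)(0.6014)(0.4546) = 0.11160.
Central angle c = 2·arcsin(√a) = 0.68124 rad.
Distance = R·c = 3389.5 × 0.6812 ≈ 2309 km.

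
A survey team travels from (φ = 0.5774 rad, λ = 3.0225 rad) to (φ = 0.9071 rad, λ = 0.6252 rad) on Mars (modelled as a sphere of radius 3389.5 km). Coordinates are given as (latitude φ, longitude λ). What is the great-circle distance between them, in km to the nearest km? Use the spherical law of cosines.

With latitudes φ₁ = 33.083°, φ₂ = 51.973° and longitude difference Δλ = -137.355°:
cos c = sin φ₁ sin φ₂ + cos φ₁ cos φ₂ cos Δλ = (0.5458)(0.7877) + (0.8379)(0.6160)(-0.7356) = 0.05030,
so c = arccos(0.05030) = 1.52047 rad.
Distance = R·c = 3389.5 × 1.5205 ≈ 5154 km.

5154 km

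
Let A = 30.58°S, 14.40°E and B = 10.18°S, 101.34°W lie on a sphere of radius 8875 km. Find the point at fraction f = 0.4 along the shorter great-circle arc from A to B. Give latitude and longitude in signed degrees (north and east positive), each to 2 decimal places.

-36.80°, -36.69°

Central angle δ = 1.8526 rad. Interpolating on the sphere with fraction f = 0.4:
P = [sin((1−f)δ)·A + sin(fδ)·B] / sin δ = 0.9332·A + 0.7028·B in Cartesian coordinates,
giving P = (0.6422, -0.4784, -0.5990), i.e. latitude -36.80°, longitude -36.69°.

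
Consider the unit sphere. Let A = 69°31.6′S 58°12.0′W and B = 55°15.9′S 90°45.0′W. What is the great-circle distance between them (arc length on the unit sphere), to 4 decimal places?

With latitudes φ₁ = -69.527°, φ₂ = -55.265° and longitude difference Δλ = -32.550°:
Haversine: a = sin²(Δφ/2) + cos φ₁ cos φ₂ sin²(Δλ/2) = 0.0154 + (0.3498)(0.5698)(0.0785) = 0.03106.
Central angle c = 2·arcsin(√a) = 0.35434 rad.
On the unit sphere the arc length equals the central angle: 0.3543.

0.3543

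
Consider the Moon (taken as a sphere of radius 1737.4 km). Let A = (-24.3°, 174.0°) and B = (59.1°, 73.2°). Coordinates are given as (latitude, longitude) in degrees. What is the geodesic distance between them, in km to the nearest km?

3522 km

In radians: φ₁ = -0.4241, φ₂ = 1.0315, Δλ = -100.800° = -1.7593 rad.
cos c = sin φ₁ sin φ₂ + cos φ₁ cos φ₂ cos Δλ = (-0.4115)(0.8581) + (0.9114)(0.5135)(-0.1874) = -0.44081,
so c = arccos(-0.44081) = 2.02730 rad.
Distance = R·c = 1737.4 × 2.0273 ≈ 3522 km.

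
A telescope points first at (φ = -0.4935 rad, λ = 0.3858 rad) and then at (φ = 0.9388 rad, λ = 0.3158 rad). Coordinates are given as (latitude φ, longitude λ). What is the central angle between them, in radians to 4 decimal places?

In radians: φ₁ = -0.4935, φ₂ = 0.9388, Δλ = -4.011° = -0.0700 rad.
cos c = sin φ₁ sin φ₂ + cos φ₁ cos φ₂ cos Δλ = (-0.4737)(0.8068) + (0.8807)(0.5908)(0.9976) = 0.13678,
so c = arccos(0.13678) = 1.43359 rad.
So the angular separation is 1.4336 rad.

1.4336 rad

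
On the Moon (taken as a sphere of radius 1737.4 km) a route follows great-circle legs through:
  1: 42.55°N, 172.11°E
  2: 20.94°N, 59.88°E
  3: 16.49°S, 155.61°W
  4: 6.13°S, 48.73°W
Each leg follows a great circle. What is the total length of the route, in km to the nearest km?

Leg 1→2: central angle 1.5894 rad, distance 2761.5 km.
Leg 2→3: central angle 2.5510 rad, distance 4432.1 km.
Leg 3→4: central angle 1.8199 rad, distance 3161.9 km.
Total: 2761.5 + 4432.1 + 3161.9 ≈ 10355 km.

10355 km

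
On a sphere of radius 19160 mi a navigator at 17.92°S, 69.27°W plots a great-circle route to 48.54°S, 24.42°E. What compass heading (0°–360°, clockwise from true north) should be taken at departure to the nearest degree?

138°

Δλ = 93.690° = 1.6352 rad.
y = sin Δλ · cos φ₂ = (0.9979)(0.6621) = 0.6607
x = cos φ₁ sin φ₂ − sin φ₁ cos φ₂ cos Δλ = (0.9515)(-0.7494) − (-0.3077)(0.6621)(-0.0644) = -0.7262
θ = atan2(y, x) = 137.70°, so the bearing is 138°.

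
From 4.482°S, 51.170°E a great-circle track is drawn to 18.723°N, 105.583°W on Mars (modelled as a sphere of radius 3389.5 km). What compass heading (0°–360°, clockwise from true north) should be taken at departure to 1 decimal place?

304.0°

With φ₁ = -0.0782, φ₂ = 0.3268, Δλ = -2.7359 rad, the forward-azimuth formula gives
θ = atan2( sin Δλ cos φ₂ , cos φ₁ sin φ₂ − sin φ₁ cos φ₂ cos Δλ ) = atan2(-0.3738, 0.2520) = -56.01°.
Adding 360° brings this into [0°, 360°): 304.0°.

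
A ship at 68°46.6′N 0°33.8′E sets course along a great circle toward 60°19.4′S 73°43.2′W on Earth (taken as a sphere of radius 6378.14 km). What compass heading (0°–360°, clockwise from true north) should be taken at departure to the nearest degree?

With φ₁ = 1.2004, φ₂ = -1.0528, Δλ = -1.2965 rad, the forward-azimuth formula gives
θ = atan2( sin Δλ cos φ₂ , cos φ₁ sin φ₂ − sin φ₁ cos φ₂ cos Δλ ) = atan2(-0.4766, -0.4395) = -132.68°.
Adding 360° brings this into [0°, 360°): 227°.

227°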